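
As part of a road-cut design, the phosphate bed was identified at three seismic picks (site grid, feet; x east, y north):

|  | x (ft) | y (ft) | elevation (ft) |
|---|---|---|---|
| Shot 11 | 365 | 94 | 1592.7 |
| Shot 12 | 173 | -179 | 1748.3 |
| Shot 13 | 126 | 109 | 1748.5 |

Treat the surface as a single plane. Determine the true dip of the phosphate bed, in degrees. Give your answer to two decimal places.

Let the plane be z = a·x + b·y + c.
Shot 12−Shot 11: −192a − 273b = 155.6;  Shot 13−Shot 11: −239a + 15b = 155.8.
Solving gives a = −0.65858, b = −0.10678.
Gradient magnitude |∇z| = √(a² + b²) = √(0.43373 + 0.01140) = 0.66719.
True dip = arctan(0.66719) = 33.71°, dipping toward E (azimuth ≈ 081°).

33.71°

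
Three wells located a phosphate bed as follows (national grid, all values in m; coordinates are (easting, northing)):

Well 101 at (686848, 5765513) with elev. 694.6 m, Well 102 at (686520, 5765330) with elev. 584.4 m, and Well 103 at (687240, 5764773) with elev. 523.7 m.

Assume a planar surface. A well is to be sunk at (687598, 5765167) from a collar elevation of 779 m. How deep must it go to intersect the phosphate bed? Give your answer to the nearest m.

74 m

Let the plane be z = a·E + b·N + c.
Well 102−Well 101: −328a − 183b = −110.2;  Well 103−Well 101: 392a − 740b = −170.9.
Solving gives a = 0.15987388, b = 0.31563589.
Then c = 694.6 − a·686848 − b·5765513 = −1928917.29.
At (687598, 5765167): z_contact = 109929.0 + 1819693.6 − 1928917.29 = 705.3 m.
Depth below ground = 779 − 705.3 = 74 m.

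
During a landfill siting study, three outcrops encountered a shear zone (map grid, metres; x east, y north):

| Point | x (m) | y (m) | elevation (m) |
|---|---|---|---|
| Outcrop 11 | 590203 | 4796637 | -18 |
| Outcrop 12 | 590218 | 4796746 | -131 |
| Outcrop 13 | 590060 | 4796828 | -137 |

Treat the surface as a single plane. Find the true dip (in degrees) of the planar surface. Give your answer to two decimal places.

47.17°

Two edge vectors: Outcrop 11→Outcrop 12 = (15, 109, -113), Outcrop 11→Outcrop 13 = (-143, 191, -119).
Normal n = (Outcrop 11→Outcrop 12) × (Outcrop 11→Outcrop 13) = (8612, 17944, 18452).
So ∂z/∂x = −n_x/n_z = −0.46672 and ∂z/∂y = −n_y/n_z = −0.97247.
Gradient magnitude |∇z| = √(a² + b²) = √(0.21783 + 0.94570) = 1.07867.
True dip = arctan(1.07867) = 47.17°, dipping toward NNE (azimuth ≈ 026°).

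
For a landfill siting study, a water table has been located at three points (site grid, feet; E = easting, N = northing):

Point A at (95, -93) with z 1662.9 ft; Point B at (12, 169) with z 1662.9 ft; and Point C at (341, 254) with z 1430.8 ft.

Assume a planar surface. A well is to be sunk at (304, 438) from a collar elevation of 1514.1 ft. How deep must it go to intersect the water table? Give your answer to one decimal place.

97.2 ft

Let the plane be z = a·E + b·N + c.
Point B−Point A: −83a + 262b = 0;  Point C−Point A: 246a + 347b = −232.1.
Solving gives a = −0.65210, b = −0.20658.
Then c = 1662.9 − a·95 − b·-93 = 1705.64.
At (304, 438): z_contact = −198.24 − 90.48 + 1705.64 = 1416.92 ft.
Depth below ground = 1514.1 − 1416.92 = 97.2 ft.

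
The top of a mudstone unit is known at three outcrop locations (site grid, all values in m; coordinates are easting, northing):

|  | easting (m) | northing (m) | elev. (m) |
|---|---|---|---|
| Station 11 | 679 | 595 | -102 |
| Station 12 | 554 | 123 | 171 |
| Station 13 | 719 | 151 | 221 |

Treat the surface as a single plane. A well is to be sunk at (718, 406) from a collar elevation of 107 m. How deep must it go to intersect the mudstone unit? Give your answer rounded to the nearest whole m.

Two edge vectors: Station 11→Station 12 = (-125, -472, 273), Station 11→Station 13 = (40, -444, 323).
Normal n = (Station 11→Station 12) × (Station 11→Station 13) = (-31244, 51295, 74380).
So ∂z/∂easting = −n_x/n_z = 0.42006 and ∂z/∂northing = −n_y/n_z = −0.68963.
Intercept c from Station 11: -102 − 285.22 + 410.33 = 23.11.
At (718, 406): z_contact = 301.6 − 280.0 + 23.11 = 44.7 m.
Depth below ground = 107 − 44.7 = 62 m.

62 m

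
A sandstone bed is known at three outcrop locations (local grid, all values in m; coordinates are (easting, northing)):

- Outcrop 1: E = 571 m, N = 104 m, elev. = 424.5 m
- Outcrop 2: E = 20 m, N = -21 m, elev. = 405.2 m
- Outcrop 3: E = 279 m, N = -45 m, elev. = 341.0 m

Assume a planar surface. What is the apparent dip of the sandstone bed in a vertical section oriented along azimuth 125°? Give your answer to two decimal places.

Two edge vectors: Outcrop 1→Outcrop 2 = (-551, -125, -19.3), Outcrop 1→Outcrop 3 = (-292, -149, -83.5).
Normal n = (Outcrop 1→Outcrop 2) × (Outcrop 1→Outcrop 3) = (7561.8, -40372.9, 45599).
So ∂z/∂E = −n_x/n_z = −0.16583 and ∂z/∂N = −n_y/n_z = 0.88539.
Unit vector along 125° is (sin 125°, cos 125°) = (0.8192, -0.5736).
Slope in that direction = a·(0.8192) + b·(-0.5736) = −0.64368.
Apparent dip = arctan|0.64368| = 32.77° (true dip is 42.0°, so apparent ≤ true as expected).

32.77°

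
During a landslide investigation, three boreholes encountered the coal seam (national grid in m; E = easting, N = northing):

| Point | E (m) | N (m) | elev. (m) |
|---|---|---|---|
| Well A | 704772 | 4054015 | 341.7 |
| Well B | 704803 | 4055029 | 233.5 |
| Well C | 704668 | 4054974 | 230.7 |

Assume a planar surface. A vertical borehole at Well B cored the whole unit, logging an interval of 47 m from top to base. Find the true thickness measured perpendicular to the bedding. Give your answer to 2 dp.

Two edge vectors: Well A→Well B = (31, 1014, -108.2), Well A→Well C = (-104, 959, -111).
Normal n = (Well A→Well B) × (Well A→Well C) = (-8790.2, 14693.8, 135185).
So ∂z/∂E = −n_x/n_z = 0.06502 and ∂z/∂N = −n_y/n_z = −0.10869.
|∇z| = √(a²+b²) = 0.12666, so dip δ = arctan(0.12666) = 7.22°.
True thickness = vertical thickness × cos δ = 47 × cos 7.22° = 46.63 m.

46.63 m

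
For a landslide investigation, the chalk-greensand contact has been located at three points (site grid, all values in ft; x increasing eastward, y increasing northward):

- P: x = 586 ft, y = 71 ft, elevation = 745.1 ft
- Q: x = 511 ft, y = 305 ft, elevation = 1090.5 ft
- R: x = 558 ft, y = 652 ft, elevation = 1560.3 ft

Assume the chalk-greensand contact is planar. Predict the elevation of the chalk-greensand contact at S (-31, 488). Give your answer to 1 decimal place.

Two edge vectors: P→Q = (-75, 234, 345.4), P→R = (-28, 581, 815.2).
Normal n = (P→Q) × (P→R) = (-9920.6, 51468.8, -37023).
So ∂z/∂x = −n_x/n_z = −0.26796 and ∂z/∂y = −n_y/n_z = 1.39018.
Intercept c from P: 745.1 + 157.02 − 98.70 = 803.42.
At (-31, 488): z = 8.3 + 678.4 + 803.42 = 1490.1 ft.

1490.1 ft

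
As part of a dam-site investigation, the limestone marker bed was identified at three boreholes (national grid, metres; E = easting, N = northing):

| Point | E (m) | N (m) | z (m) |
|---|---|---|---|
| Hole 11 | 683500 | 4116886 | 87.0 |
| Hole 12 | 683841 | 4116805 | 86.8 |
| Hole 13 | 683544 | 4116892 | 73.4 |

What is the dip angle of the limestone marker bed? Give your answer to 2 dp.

Let the plane be z = a·E + b·N + c.
Hole 12−Hole 11: 341a − 81b = −0.2;  Hole 13−Hole 11: 44a + 6b = −13.6.
Solving gives a = −0.19658, b = −0.82510.
Gradient magnitude |∇z| = √(a² + b²) = √(0.03864 + 0.68079) = 0.84819.
True dip = arctan(0.84819) = 40.30°, dipping toward NNE (azimuth ≈ 013°).

40.30°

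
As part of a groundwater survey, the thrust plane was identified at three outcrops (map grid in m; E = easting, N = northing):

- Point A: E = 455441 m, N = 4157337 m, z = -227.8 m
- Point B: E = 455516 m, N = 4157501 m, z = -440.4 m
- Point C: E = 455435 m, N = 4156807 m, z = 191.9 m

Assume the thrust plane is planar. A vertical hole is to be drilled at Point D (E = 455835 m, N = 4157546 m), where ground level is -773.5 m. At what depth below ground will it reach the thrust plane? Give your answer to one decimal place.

62.8 m

Two edge vectors: Point A→Point B = (75, 164, -212.6), Point A→Point C = (-6, -530, 419.7).
Normal n = (Point A→Point B) × (Point A→Point C) = (-43847.2, -30201.9, -38766).
So ∂z/∂E = −n_x/n_z = −1.131073621 and ∂z/∂N = −n_y/n_z = −0.779082185.
Intercept c from Point A: -227.8 + 515137.30 + 3238907.20 = 3753816.70.
At (455835, 4157546): z_contact = −515582.94 − 3239070.02 + 3753816.70 = -836.27 m.
Depth below ground = -773.5 − (-836.27) = 62.8 m.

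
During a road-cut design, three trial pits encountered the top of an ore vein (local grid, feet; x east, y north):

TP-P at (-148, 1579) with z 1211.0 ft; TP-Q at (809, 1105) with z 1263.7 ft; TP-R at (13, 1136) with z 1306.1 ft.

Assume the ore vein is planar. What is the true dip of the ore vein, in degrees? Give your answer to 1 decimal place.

Let the plane be z = a·x + b·y + c.
TP-Q−TP-P: 957a − 474b = 52.7;  TP-R−TP-P: 161a − 443b = 95.1.
Solving gives a = −0.06251, b = −0.23739.
Gradient magnitude |∇z| = √(a² + b²) = √(0.00391 + 0.05635) = 0.24548.
True dip = arctan(0.24548) = 13.8°, dipping toward NNE (azimuth ≈ 015°).

13.8°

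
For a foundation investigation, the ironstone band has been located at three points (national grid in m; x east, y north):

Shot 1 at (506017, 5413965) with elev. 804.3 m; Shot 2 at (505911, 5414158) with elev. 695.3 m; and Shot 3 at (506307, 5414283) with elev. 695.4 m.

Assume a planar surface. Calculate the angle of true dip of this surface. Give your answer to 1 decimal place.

Let the plane be z = a·x + b·y + c.
Shot 2−Shot 1: −106a + 193b = −109;  Shot 3−Shot 1: 290a + 318b = −108.9.
Solving gives a = 0.15215, b = −0.48120.
Gradient magnitude |∇z| = √(a² + b²) = √(0.02315 + 0.23156) = 0.50468.
True dip = arctan(0.50468) = 26.8°, dipping toward NNW (azimuth ≈ 342°).

26.8°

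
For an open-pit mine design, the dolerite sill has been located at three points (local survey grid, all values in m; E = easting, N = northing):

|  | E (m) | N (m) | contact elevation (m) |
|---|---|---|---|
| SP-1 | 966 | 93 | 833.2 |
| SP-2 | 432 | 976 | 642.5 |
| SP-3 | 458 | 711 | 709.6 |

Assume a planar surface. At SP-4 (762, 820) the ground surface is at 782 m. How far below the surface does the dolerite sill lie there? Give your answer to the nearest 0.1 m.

123.1 m

Let the plane be z = a·E + b·N + c.
SP-2−SP-1: −534a + 883b = −190.7;  SP-3−SP-1: −508a + 618b = −123.6.
Solving gives a = −0.07350, b = −0.26042.
Then c = 833.2 − a·966 − b·93 = 928.42.
At (762, 820): z_contact = −56.01 − 213.54 + 928.42 = 658.87 m.
Depth below ground = 782 − 658.87 = 123.1 m.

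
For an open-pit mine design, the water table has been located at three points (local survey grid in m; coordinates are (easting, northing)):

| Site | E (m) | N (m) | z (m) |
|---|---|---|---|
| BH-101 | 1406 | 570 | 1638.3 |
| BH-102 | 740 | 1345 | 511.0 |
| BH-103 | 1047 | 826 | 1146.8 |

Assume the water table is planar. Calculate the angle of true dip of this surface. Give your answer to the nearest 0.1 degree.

Two edge vectors: BH-101→BH-102 = (-666, 775, -1127.3), BH-101→BH-103 = (-359, 256, -491.5).
Normal n = (BH-101→BH-102) × (BH-101→BH-103) = (-92323.7, 77361.7, 107729).
So ∂z/∂E = −n_x/n_z = 0.85700 and ∂z/∂N = −n_y/n_z = −0.71811.
Gradient magnitude |∇z| = √(a² + b²) = √(0.73445 + 0.51569) = 1.11809.
True dip = arctan(1.11809) = 48.2°, dipping toward NW (azimuth ≈ 310°).

48.2°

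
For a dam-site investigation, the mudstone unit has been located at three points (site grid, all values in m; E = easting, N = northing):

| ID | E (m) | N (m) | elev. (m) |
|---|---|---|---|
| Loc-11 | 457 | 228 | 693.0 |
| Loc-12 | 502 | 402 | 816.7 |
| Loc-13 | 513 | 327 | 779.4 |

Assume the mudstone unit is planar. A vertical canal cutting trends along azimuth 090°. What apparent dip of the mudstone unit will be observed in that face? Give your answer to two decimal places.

27.79°

Let the plane be z = a·E + b·N + c.
Loc-12−Loc-11: 45a + 174b = 123.7;  Loc-13−Loc-11: 56a + 99b = 86.4.
Solving gives a = 0.52700, b = 0.57463.
Unit vector along 090° is (sin 90°, cos 90°) = (1.0000, 0.0000).
Slope in that direction = a·(1.0000) + b·(0.0000) = 0.52700.
Apparent dip = arctan|0.52700| = 27.79° (true dip is 37.9°, so apparent ≤ true as expected).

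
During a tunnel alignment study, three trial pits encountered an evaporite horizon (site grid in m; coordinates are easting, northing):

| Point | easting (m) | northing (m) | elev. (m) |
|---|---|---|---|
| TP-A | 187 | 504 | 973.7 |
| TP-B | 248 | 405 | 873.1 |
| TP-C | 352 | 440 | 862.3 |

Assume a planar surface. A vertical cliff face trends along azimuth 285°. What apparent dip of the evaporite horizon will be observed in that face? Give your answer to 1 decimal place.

Let the plane be z = a·easting + b·northing + c.
TP-B−TP-A: 61a − 99b = −100.6;  TP-C−TP-A: 165a − 64b = −111.4.
Solving gives a = −0.36925, b = 0.78864.
Unit vector along 285° is (sin 285°, cos 285°) = (-0.9659, 0.2588).
Slope in that direction = a·(-0.9659) + b·(0.2588) = 0.56079.
Apparent dip = arctan|0.56079| = 29.3° (true dip is 41.0°, so apparent ≤ true as expected).

29.3°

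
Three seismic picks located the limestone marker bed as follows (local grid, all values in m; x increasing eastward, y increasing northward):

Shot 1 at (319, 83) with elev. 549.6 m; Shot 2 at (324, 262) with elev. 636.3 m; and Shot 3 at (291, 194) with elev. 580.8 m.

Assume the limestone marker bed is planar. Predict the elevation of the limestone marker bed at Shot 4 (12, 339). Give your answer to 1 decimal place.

445.7 m

Two edge vectors: Shot 1→Shot 2 = (5, 179, 86.7), Shot 1→Shot 3 = (-28, 111, 31.2).
Normal n = (Shot 1→Shot 2) × (Shot 1→Shot 3) = (-4038.9, -2583.6, 5567).
So ∂z/∂x = −n_x/n_z = 0.72551 and ∂z/∂y = −n_y/n_z = 0.46409.
Intercept c from Shot 1: 549.6 − 231.44 − 38.52 = 279.64.
At (12, 339): z = 8.7 + 157.3 + 279.64 = 445.7 m.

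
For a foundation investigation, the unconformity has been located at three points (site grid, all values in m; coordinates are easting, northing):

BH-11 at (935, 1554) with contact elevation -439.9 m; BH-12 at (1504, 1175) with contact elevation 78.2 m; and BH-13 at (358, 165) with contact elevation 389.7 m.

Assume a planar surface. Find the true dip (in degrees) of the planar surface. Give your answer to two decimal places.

Let the plane be z = a·easting + b·northing + c.
BH-12−BH-11: 569a − 379b = 518.1;  BH-13−BH-11: −577a − 1389b = 829.6.
Solving gives a = 0.40160, b = −0.76409.
Gradient magnitude |∇z| = √(a² + b²) = √(0.16128 + 0.58383) = 0.86320.
True dip = arctan(0.86320) = 40.80°, dipping toward NNW (azimuth ≈ 332°).

40.80°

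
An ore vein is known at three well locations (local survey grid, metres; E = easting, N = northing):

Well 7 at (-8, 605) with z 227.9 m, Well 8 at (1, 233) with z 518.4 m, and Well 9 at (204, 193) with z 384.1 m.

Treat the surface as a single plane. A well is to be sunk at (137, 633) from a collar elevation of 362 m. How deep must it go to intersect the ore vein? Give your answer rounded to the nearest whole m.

275 m

Let the plane be z = a·E + b·N + c.
Well 8−Well 7: 9a − 372b = 290.5;  Well 9−Well 7: 212a − 412b = 156.2.
Solving gives a = −0.81936, b = −0.80074.
Then c = 227.9 − a·-8 − b·605 = 705.79.
At (137, 633): z_contact = −112.3 − 506.9 + 705.79 = 86.7 m.
Depth below ground = 362 − 86.7 = 275 m.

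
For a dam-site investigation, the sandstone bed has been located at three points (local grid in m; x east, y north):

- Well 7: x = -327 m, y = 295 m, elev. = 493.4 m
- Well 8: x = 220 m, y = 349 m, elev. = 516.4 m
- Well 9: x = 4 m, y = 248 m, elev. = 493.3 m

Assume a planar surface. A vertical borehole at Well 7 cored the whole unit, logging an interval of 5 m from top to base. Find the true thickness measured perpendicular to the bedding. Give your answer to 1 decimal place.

Let the plane be z = a·x + b·y + c.
Well 8−Well 7: 547a + 54b = 23;  Well 9−Well 7: 331a − 47b = −0.1.
Solving gives a = 0.02468, b = 0.17593.
|∇z| = √(a²+b²) = 0.17766, so dip δ = arctan(0.17766) = 10.07°.
True thickness = vertical thickness × cos δ = 5 × cos 10.07° = 4.9 m.

4.9 m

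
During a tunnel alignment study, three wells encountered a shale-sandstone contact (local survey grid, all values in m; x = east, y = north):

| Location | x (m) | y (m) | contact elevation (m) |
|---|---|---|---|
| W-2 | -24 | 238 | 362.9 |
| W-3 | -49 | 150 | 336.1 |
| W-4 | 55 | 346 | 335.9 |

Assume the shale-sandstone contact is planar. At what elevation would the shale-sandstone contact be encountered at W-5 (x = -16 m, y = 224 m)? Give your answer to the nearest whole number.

Let the plane be z = a·x + b·y + c.
W-3−W-2: −25a − 88b = −26.8;  W-4−W-2: 79a + 108b = −27.
Solving gives a = −1.23951, b = 0.65668.
Then c = 362.9 − a·-24 − b·238 = 176.86.
At (-16, 224): z = 19.8 + 147.1 + 176.86 = 343.8 m.

344 m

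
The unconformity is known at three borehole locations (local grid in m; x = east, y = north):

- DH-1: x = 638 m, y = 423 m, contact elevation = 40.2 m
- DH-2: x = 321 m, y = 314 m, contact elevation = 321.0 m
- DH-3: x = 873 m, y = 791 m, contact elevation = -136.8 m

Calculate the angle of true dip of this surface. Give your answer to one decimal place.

Let the plane be z = a·x + b·y + c.
DH-2−DH-1: −317a − 109b = 280.8;  DH-3−DH-1: 235a + 368b = −177.
Solving gives a = −0.92312, b = 0.10851.
Gradient magnitude |∇z| = √(a² + b²) = √(0.85214 + 0.01177) = 0.92947.
True dip = arctan(0.92947) = 42.9°, dipping toward E (azimuth ≈ 097°).

42.9°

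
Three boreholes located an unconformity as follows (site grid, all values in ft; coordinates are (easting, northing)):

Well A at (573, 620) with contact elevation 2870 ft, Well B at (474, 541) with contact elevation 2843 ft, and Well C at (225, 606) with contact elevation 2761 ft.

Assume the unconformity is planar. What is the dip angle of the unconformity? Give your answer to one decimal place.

17.7°

Two edge vectors: Well A→Well B = (-99, -79, -27), Well A→Well C = (-348, -14, -109).
Normal n = (Well A→Well B) × (Well A→Well C) = (8233, -1395, -26106).
So ∂z/∂E = −n_x/n_z = 0.31537 and ∂z/∂N = −n_y/n_z = −0.05344.
Gradient magnitude |∇z| = √(a² + b²) = √(0.09946 + 0.00286) = 0.31986.
True dip = arctan(0.31986) = 17.7°, dipping toward W (azimuth ≈ 280°).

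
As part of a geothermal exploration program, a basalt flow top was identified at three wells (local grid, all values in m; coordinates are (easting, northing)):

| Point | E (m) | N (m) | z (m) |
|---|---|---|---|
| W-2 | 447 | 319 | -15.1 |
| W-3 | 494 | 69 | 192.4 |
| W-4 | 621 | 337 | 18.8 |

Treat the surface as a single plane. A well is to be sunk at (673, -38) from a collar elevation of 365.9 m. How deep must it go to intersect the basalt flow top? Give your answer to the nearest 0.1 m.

Two edge vectors: W-2→W-3 = (47, -250, 207.5), W-2→W-4 = (174, 18, 33.9).
Normal n = (W-2→W-3) × (W-2→W-4) = (-12210, 34511.7, 44346).
So ∂z/∂E = −n_x/n_z = 0.27533 and ∂z/∂N = −n_y/n_z = −0.77824.
Intercept c from W-2: -15.1 − 123.07 + 248.26 = 110.08.
At (673, -38): z_contact = 185.30 + 29.57 + 110.08 = 324.96 m.
Depth below ground = 365.9 − 324.96 = 40.9 m.

40.9 m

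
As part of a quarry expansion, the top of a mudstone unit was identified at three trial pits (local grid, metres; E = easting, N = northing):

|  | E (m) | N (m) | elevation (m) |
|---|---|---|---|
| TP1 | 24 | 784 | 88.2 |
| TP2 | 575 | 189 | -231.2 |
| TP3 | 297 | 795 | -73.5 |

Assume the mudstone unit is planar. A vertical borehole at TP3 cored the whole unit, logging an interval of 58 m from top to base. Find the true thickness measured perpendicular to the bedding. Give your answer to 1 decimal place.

Let the plane be z = a·E + b·N + c.
TP2−TP1: 551a − 595b = −319.4;  TP3−TP1: 273a + 11b = −161.7.
Solving gives a = −0.59185, b = −0.01128.
|∇z| = √(a²+b²) = 0.59196, so dip δ = arctan(0.59196) = 30.62°.
True thickness = vertical thickness × cos δ = 58 × cos 30.62° = 49.9 m.

49.9 m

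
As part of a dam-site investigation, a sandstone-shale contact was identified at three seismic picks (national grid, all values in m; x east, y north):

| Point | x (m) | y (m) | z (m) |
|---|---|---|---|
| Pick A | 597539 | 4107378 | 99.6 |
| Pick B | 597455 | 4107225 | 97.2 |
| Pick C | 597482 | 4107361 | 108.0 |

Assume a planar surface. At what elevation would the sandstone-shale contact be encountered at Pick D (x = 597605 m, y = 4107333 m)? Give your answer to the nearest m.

Two edge vectors: Pick A→Pick B = (-84, -153, -2.4), Pick A→Pick C = (-57, -17, 8.4).
Normal n = (Pick A→Pick B) × (Pick A→Pick C) = (-1326, 842.4, -7293).
So ∂z/∂x = −n_x/n_z = −0.18181818 and ∂z/∂y = −n_y/n_z = 0.11550802.
Intercept c from Pick A: 99.6 + 108643.45 − 474435.11 = −365692.05.
At (597605, 4107333): z = −108655.5 + 474429.9 − 365692.05 = 82.4 m.

82 m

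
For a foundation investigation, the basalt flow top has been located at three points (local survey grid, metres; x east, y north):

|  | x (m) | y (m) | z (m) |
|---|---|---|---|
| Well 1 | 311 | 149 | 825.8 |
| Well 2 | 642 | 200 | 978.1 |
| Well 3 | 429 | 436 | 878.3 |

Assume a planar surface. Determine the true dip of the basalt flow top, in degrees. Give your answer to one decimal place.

24.8°

Two edge vectors: Well 1→Well 2 = (331, 51, 152.3), Well 1→Well 3 = (118, 287, 52.5).
Normal n = (Well 1→Well 2) × (Well 1→Well 3) = (-41032.6, 593.9, 88979).
So ∂z/∂x = −n_x/n_z = 0.46115 and ∂z/∂y = −n_y/n_z = −0.00667.
Gradient magnitude |∇z| = √(a² + b²) = √(0.21266 + 0.00004) = 0.46120.
True dip = arctan(0.46120) = 24.8°, dipping toward W (azimuth ≈ 271°).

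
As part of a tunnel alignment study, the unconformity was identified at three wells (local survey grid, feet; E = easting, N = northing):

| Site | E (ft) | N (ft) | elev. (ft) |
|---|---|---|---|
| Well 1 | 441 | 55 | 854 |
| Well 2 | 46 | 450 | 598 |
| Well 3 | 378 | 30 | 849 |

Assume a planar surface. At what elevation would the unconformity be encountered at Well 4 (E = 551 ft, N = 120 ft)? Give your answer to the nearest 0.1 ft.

Let the plane be z = a·E + b·N + c.
Well 2−Well 1: −395a + 395b = −256;  Well 3−Well 1: −63a − 25b = −5.
Solving gives a = 0.24094, b = −0.40716.
Then c = 854 − a·441 − b·55 = 770.14.
At (551, 120): z = 132.8 − 48.9 + 770.14 = 854.0 ft.

854.0 ft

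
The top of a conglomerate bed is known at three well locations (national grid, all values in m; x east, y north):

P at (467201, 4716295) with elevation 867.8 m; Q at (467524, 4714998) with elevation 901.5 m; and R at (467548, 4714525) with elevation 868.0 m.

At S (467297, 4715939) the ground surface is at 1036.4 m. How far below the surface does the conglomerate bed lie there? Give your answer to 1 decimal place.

155.8 m

Let the plane be z = a·x + b·y + c.
Q−P: 323a − 1297b = 33.7;  R−P: 347a − 1770b = 0.2.
Solving gives a = 0.488196562, b = 0.095595597.
Then c = 867.8 − a·467201 − b·4716295 = −678075.16.
At (467297, 4715939): z_contact = 228132.79 + 450823.01 − 678075.16 = 880.63 m.
Depth below ground = 1036.4 − 880.63 = 155.8 m.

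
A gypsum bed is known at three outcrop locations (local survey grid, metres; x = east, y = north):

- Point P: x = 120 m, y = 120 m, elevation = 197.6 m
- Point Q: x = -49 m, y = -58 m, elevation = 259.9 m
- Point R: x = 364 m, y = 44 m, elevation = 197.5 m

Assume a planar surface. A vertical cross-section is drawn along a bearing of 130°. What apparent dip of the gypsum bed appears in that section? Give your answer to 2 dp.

Two edge vectors: Point P→Point Q = (-169, -178, 62.3), Point P→Point R = (244, -76, -0.1).
Normal n = (Point P→Point Q) × (Point P→Point R) = (4752.6, 15184.3, 56276).
So ∂z/∂x = −n_x/n_z = −0.08445 and ∂z/∂y = −n_y/n_z = −0.26982.
Unit vector along 130° is (sin 130°, cos 130°) = (0.7660, -0.6428).
Slope in that direction = a·(0.7660) + b·(-0.6428) = 0.10874.
Apparent dip = arctan|0.10874| = 6.21° (true dip is 15.8°, so apparent ≤ true as expected).

6.21°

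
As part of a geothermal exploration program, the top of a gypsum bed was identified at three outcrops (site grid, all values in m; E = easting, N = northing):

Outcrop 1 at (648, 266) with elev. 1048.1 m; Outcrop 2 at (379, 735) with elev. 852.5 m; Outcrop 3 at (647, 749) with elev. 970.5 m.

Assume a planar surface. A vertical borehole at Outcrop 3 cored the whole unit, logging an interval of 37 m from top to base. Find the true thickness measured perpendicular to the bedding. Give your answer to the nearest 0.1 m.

Let the plane be z = a·E + b·N + c.
Outcrop 2−Outcrop 1: −269a + 469b = −195.6;  Outcrop 3−Outcrop 1: −1a + 483b = −77.6.
Solving gives a = 0.44864, b = −0.15973.
|∇z| = √(a²+b²) = 0.47623, so dip δ = arctan(0.47623) = 25.47°.
True thickness = vertical thickness × cos δ = 37 × cos 25.47° = 33.4 m.

33.4 m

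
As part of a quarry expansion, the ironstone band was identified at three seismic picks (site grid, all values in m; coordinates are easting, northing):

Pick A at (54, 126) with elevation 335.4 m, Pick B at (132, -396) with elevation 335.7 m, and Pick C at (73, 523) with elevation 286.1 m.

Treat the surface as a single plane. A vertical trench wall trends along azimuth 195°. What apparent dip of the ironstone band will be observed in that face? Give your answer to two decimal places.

14.21°

Two edge vectors: Pick A→Pick B = (78, -522, 0.3), Pick A→Pick C = (19, 397, -49.3).
Normal n = (Pick A→Pick B) × (Pick A→Pick C) = (25615.5, 3851.1, 40884).
So ∂z/∂easting = −n_x/n_z = −0.62654 and ∂z/∂northing = −n_y/n_z = −0.09420.
Unit vector along 195° is (sin 195°, cos 195°) = (-0.2588, -0.9659).
Slope in that direction = a·(-0.2588) + b·(-0.9659) = 0.25315.
Apparent dip = arctan|0.25315| = 14.21° (true dip is 32.4°, so apparent ≤ true as expected).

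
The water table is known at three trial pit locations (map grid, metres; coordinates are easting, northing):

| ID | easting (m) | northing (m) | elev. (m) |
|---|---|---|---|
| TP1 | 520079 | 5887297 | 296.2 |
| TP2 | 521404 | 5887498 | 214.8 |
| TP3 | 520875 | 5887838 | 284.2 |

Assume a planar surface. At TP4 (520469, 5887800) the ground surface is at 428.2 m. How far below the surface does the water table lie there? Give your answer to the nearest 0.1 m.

Two edge vectors: TP1→TP2 = (1325, 201, -81.4), TP1→TP3 = (796, 541, -12).
Normal n = (TP1→TP2) × (TP1→TP3) = (41625.4, -48894.4, 556829).
So ∂z/∂easting = −n_x/n_z = −0.074754368 and ∂z/∂northing = −n_y/n_z = 0.087808645.
Intercept c from TP1: 296.2 + 38878.18 − 516955.57 = −477781.20.
At (520469, 5887800): z_contact = −38907.33 + 516999.74 − 477781.20 = 311.21 m.
Depth below ground = 428.2 − 311.21 = 117.0 m.

117.0 m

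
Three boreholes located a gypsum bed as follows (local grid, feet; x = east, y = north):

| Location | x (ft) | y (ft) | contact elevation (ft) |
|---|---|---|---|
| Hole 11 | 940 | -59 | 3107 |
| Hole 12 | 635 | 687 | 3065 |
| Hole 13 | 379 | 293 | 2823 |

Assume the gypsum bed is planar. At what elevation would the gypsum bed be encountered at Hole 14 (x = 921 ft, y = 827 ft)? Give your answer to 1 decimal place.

3274.5 ft

Let the plane be z = a·x + b·y + c.
Hole 12−Hole 11: −305a + 746b = −42;  Hole 13−Hole 11: −561a + 352b = −284.
Solving gives a = 0.63340, b = 0.20266.
Then c = 3107 − a·940 − b·-59 = 2523.56.
At (921, 827): z = 583.4 + 167.6 + 2523.56 = 3274.5 ft.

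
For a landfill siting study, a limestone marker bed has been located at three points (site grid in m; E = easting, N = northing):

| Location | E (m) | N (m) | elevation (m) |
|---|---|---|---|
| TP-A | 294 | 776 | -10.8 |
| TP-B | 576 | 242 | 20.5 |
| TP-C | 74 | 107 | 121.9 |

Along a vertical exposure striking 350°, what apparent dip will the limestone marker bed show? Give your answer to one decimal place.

Let the plane be z = a·E + b·N + c.
TP-B−TP-A: 282a − 534b = 31.3;  TP-C−TP-A: −220a − 669b = 132.7.
Solving gives a = −0.16307, b = −0.14473.
Unit vector along 350° is (sin 350°, cos 350°) = (-0.1736, 0.9848).
Slope in that direction = a·(-0.1736) + b·(0.9848) = −0.11421.
Apparent dip = arctan|0.11421| = 6.5° (true dip is 12.3°, so apparent ≤ true as expected).

6.5°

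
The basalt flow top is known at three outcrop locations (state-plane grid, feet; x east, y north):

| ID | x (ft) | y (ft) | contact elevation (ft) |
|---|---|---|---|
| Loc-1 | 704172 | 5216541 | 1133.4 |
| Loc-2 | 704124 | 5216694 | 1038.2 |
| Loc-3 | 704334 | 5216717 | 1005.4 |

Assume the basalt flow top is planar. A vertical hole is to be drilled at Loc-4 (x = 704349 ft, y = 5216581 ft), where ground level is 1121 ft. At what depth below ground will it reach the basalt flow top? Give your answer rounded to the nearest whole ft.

29 ft

Let the plane be z = a·x + b·y + c.
Loc-2−Loc-1: −48a + 153b = −95.2;  Loc-3−Loc-1: 162a + 176b = −128.
Solving gives a = −0.08511765, b = −0.64892580.
Then c = 1133.4 − a·704172 − b·5216541 = 3446218.90.
At (704349, 5216581): z_contact = −59952.5 − 3385174.0 + 3446218.90 = 1092.4 ft.
Depth below ground = 1121 − 1092.4 = 29 ft.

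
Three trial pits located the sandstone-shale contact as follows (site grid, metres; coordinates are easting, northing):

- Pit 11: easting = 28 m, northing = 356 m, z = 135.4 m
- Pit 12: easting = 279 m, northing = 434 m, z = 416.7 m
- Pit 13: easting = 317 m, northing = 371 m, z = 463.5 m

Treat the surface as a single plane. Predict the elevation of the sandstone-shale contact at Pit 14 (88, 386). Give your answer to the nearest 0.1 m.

202.0 m

Let the plane be z = a·easting + b·northing + c.
Pit 12−Pit 11: 251a + 78b = 281.3;  Pit 13−Pit 11: 289a + 15b = 328.1.
Solving gives a = 1.13822, b = −0.05631.
Then c = 135.4 − a·28 − b·356 = 123.58.
At (88, 386): z = 100.2 − 21.7 + 123.58 = 202.0 m.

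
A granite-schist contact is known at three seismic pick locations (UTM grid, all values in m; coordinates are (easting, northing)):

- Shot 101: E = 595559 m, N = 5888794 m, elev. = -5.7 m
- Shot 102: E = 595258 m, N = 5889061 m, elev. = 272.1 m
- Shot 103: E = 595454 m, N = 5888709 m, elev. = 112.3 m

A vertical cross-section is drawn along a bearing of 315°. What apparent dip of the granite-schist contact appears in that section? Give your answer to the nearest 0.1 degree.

Let the plane be z = a·E + b·N + c.
Shot 102−Shot 101: −301a + 267b = 277.8;  Shot 103−Shot 101: −105a − 85b = 118.
Solving gives a = −1.02796, b = −0.11841.
Unit vector along 315° is (sin 315°, cos 315°) = (-0.7071, 0.7071).
Slope in that direction = a·(-0.7071) + b·(0.7071) = 0.64315.
Apparent dip = arctan|0.64315| = 32.7° (true dip is 46.0°, so apparent ≤ true as expected).

32.7°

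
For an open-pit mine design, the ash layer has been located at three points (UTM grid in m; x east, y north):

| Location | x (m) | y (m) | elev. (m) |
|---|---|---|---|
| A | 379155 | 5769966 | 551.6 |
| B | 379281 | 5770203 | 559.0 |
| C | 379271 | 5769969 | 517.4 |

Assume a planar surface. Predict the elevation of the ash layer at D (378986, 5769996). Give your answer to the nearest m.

608 m

Two edge vectors: A→B = (126, 237, 7.4), A→C = (116, 3, -34.2).
Normal n = (A→B) × (A→C) = (-8127.6, 5167.6, -27114).
So ∂z/∂x = −n_x/n_z = −0.29975658 and ∂z/∂y = −n_y/n_z = 0.19058789.
Intercept c from A: 551.6 + 113654.21 − 1099685.63 = −985479.83.
At (378986, 5769996): z = −113603.5 + 1099691.4 − 985479.83 = 608.0 m.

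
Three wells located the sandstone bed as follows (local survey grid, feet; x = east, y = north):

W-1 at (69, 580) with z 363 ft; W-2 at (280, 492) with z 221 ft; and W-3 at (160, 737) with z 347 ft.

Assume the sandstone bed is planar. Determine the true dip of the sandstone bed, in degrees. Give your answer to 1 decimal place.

Two edge vectors: W-1→W-2 = (211, -88, -142), W-1→W-3 = (91, 157, -16).
Normal n = (W-1→W-2) × (W-1→W-3) = (23702, -9546, 41135).
So ∂z/∂x = −n_x/n_z = −0.57620 and ∂z/∂y = −n_y/n_z = 0.23207.
Gradient magnitude |∇z| = √(a² + b²) = √(0.33201 + 0.05385) = 0.62118.
True dip = arctan(0.62118) = 31.8°, dipping toward ESE (azimuth ≈ 112°).

31.8°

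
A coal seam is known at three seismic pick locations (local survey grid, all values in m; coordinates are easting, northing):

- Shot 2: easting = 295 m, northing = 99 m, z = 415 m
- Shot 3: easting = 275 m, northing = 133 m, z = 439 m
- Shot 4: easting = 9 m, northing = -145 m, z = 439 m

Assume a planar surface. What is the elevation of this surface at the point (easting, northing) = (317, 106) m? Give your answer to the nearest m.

408 m

Let the plane be z = a·easting + b·northing + c.
Shot 3−Shot 2: −20a + 34b = 24;  Shot 4−Shot 2: −286a − 244b = 24.
Solving gives a = −0.45686, b = 0.43714.
Then c = 415 − a·295 − b·99 = 506.50.
At (317, 106): z = −144.8 + 46.3 + 506.50 = 408.0 m.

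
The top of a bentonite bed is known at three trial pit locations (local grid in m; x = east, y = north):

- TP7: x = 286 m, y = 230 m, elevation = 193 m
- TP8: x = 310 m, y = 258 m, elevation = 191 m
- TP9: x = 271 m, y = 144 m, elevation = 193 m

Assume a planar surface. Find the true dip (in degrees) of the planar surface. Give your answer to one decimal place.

6.1°

Let the plane be z = a·x + b·y + c.
TP8−TP7: 24a + 28b = −2;  TP9−TP7: −15a − 86b = 0.
Solving gives a = −0.10462, b = 0.01825.
Gradient magnitude |∇z| = √(a² + b²) = √(0.01095 + 0.00033) = 0.10620.
True dip = arctan(0.10620) = 6.1°, dipping toward E (azimuth ≈ 100°).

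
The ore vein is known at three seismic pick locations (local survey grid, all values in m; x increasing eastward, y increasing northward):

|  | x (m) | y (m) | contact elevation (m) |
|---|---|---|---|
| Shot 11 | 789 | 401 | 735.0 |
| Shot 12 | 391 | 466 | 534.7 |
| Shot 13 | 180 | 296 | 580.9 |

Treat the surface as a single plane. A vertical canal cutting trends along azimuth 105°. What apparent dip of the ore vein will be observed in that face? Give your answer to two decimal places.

29.31°

Two edge vectors: Shot 11→Shot 12 = (-398, 65, -200.3), Shot 11→Shot 13 = (-609, -105, -154.1).
Normal n = (Shot 11→Shot 12) × (Shot 11→Shot 13) = (-31048, 60650.9, 81375).
So ∂z/∂x = −n_x/n_z = 0.38154 and ∂z/∂y = −n_y/n_z = −0.74533.
Unit vector along 105° is (sin 105°, cos 105°) = (0.9659, -0.2588).
Slope in that direction = a·(0.9659) + b·(-0.2588) = 0.56145.
Apparent dip = arctan|0.56145| = 29.31° (true dip is 39.9°, so apparent ≤ true as expected).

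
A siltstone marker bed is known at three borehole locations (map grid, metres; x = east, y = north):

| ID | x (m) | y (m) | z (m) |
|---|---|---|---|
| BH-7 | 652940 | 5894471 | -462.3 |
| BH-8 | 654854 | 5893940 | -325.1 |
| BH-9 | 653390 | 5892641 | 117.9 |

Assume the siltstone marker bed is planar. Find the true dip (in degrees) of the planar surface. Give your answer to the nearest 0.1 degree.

17.8°

Two edge vectors: BH-7→BH-8 = (1914, -531, 137.2), BH-7→BH-9 = (450, -1830, 580.2).
Normal n = (BH-7→BH-8) × (BH-7→BH-9) = (-57010.2, -1048762.8, -3263670).
So ∂z/∂x = −n_x/n_z = −0.01747 and ∂z/∂y = −n_y/n_z = −0.32134.
Gradient magnitude |∇z| = √(a² + b²) = √(0.00031 + 0.10326) = 0.32182.
True dip = arctan(0.32182) = 17.8°, dipping toward N (azimuth ≈ 003°).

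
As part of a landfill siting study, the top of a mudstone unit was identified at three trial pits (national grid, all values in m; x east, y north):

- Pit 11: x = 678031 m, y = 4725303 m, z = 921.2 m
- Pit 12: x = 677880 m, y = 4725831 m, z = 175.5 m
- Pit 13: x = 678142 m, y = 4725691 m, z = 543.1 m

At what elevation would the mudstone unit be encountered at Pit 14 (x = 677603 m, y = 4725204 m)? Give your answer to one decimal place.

Let the plane be z = a·x + b·y + c.
Pit 12−Pit 11: −151a + 528b = −745.7;  Pit 13−Pit 11: 111a + 388b = −378.1.
Solving gives a = 0.765340114, b = −1.193434930.
Then c = 921.2 − a·678031 − b·4725303 = 5121338.53.
At (677603, 4725204): z = 518596.8 − 5639223.5 + 5121338.53 = 711.8 m.

711.8 m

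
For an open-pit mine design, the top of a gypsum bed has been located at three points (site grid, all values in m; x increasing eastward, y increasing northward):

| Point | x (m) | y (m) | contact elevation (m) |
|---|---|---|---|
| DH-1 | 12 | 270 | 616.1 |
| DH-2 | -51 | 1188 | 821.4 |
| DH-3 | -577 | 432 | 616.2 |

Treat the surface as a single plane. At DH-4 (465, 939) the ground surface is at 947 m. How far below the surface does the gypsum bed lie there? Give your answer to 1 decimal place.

Two edge vectors: DH-1→DH-2 = (-63, 918, 205.3), DH-1→DH-3 = (-589, 162, 0.1).
Normal n = (DH-1→DH-2) × (DH-1→DH-3) = (-33166.8, -120915.4, 530496).
So ∂z/∂x = −n_x/n_z = 0.062520 and ∂z/∂y = −n_y/n_z = 0.227929.
Intercept c from DH-1: 616.1 − 0.75 − 61.54 = 553.81.
At (465, 939): z_contact = 29.07 + 214.03 + 553.81 = 796.91 m.
Depth below ground = 947 − 796.91 = 150.1 m.

150.1 m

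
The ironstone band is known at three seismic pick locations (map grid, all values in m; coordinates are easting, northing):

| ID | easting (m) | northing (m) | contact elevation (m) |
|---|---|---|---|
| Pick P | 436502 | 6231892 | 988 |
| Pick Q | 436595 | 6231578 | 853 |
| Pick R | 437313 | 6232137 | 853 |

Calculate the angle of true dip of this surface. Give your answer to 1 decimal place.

23.9°

Two edge vectors: Pick P→Pick Q = (93, -314, -135), Pick P→Pick R = (811, 245, -135).
Normal n = (Pick P→Pick Q) × (Pick P→Pick R) = (75465, -96930, 277439).
So ∂z/∂easting = −n_x/n_z = −0.27201 and ∂z/∂northing = −n_y/n_z = 0.34937.
Gradient magnitude |∇z| = √(a² + b²) = √(0.07399 + 0.12206) = 0.44277.
True dip = arctan(0.44277) = 23.9°, dipping toward SE (azimuth ≈ 142°).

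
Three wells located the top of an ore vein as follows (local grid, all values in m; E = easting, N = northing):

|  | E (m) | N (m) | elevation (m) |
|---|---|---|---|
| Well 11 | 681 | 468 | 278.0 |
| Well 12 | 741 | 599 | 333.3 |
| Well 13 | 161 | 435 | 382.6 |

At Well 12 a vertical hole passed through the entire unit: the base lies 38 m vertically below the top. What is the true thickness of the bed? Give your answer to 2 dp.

32.88 m

Two edge vectors: Well 11→Well 12 = (60, 131, 55.3), Well 11→Well 13 = (-520, -33, 104.6).
Normal n = (Well 11→Well 12) × (Well 11→Well 13) = (15527.5, -35032, 66140).
So ∂z/∂E = −n_x/n_z = −0.23477 and ∂z/∂N = −n_y/n_z = 0.52966.
|∇z| = √(a²+b²) = 0.57936, so dip δ = arctan(0.57936) = 30.09°.
True thickness = vertical thickness × cos δ = 38 × cos 30.09° = 32.88 m.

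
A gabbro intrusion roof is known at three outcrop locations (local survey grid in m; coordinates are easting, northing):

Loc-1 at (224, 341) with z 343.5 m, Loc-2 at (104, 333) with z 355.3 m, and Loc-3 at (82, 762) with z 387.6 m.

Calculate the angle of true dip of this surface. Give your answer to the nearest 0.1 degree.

7.1°

Two edge vectors: Loc-1→Loc-2 = (-120, -8, 11.8), Loc-1→Loc-3 = (-142, 421, 44.1).
Normal n = (Loc-1→Loc-2) × (Loc-1→Loc-3) = (-5320.6, 3616.4, -51656).
So ∂z/∂easting = −n_x/n_z = −0.10300 and ∂z/∂northing = −n_y/n_z = 0.07001.
Gradient magnitude |∇z| = √(a² + b²) = √(0.01061 + 0.00490) = 0.12454.
True dip = arctan(0.12454) = 7.1°, dipping toward SE (azimuth ≈ 124°).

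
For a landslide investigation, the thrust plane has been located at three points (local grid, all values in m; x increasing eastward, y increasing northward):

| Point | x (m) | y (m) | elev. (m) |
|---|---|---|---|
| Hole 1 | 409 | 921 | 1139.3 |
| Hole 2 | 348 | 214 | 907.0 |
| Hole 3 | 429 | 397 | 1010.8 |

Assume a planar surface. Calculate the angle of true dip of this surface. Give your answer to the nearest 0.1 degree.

Two edge vectors: Hole 1→Hole 2 = (-61, -707, -232.3), Hole 1→Hole 3 = (20, -524, -128.5).
Normal n = (Hole 1→Hole 2) × (Hole 1→Hole 3) = (-30875.7, -12484.5, 46104).
So ∂z/∂x = −n_x/n_z = 0.66970 and ∂z/∂y = −n_y/n_z = 0.27079.
Gradient magnitude |∇z| = √(a² + b²) = √(0.44849 + 0.07333) = 0.72237.
True dip = arctan(0.72237) = 35.8°, dipping toward WSW (azimuth ≈ 248°).

35.8°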